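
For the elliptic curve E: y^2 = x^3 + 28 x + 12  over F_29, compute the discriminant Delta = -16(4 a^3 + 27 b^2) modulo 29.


4 a^3 + 27 b^2 = 4*28^3 + 27*12^2 = 87808 + 3888 = 91696
Delta = -16 * (91696) = -1467136
Delta mod 29 = 3

Delta = 3 (mod 29)


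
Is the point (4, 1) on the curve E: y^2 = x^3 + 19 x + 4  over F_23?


Check whether y^2 = x^3 + 19 x + 4 (mod 23) for (x, y) = (4, 1).
LHS: y^2 = 1^2 mod 23 = 1
RHS: x^3 + 19 x + 4 = 4^3 + 19*4 + 4 mod 23 = 6
LHS != RHS

No, not on the curve


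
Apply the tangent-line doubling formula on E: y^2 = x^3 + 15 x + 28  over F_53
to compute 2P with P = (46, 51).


Doubling: s = (3 x1^2 + a) / (2 y1)
s = (3*46^2 + 15) / (2*51) mod 53 = 39
x3 = s^2 - 2 x1 mod 53 = 39^2 - 2*46 = 51
y3 = s (x1 - x3) - y1 mod 53 = 39 * (46 - 51) - 51 = 19

2P = (51, 19)


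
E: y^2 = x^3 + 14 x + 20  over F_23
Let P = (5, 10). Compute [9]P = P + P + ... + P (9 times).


k = 9 = 1001_2 (binary, LSB first: 1001)
Double-and-add from P = (5, 10):
  bit 0 = 1: acc = O + (5, 10) = (5, 10)
  bit 1 = 0: acc unchanged = (5, 10)
  bit 2 = 0: acc unchanged = (5, 10)
  bit 3 = 1: acc = (5, 10) + (16, 4) = (8, 0)

9P = (8, 0)


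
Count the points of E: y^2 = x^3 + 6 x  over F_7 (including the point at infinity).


For each x in F_7, count y with y^2 = x^3 + 6 x + 0 mod 7:
  x = 0: RHS = 0, y in [0]  -> 1 point(s)
  x = 1: RHS = 0, y in [0]  -> 1 point(s)
  x = 4: RHS = 4, y in [2, 5]  -> 2 point(s)
  x = 5: RHS = 1, y in [1, 6]  -> 2 point(s)
  x = 6: RHS = 0, y in [0]  -> 1 point(s)
Affine points: 7. Add the point at infinity: total = 8.

#E(F_7) = 8


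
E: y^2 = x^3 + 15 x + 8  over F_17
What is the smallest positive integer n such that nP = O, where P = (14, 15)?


Compute successive multiples of P until we hit O:
  1P = (14, 15)
  2P = (10, 11)
  3P = (11, 5)
  4P = (5, 15)
  5P = (15, 2)
  6P = (4, 8)
  7P = (0, 5)
  8P = (16, 3)
  ... (continuing to 19P)
  19P = O

ord(P) = 19


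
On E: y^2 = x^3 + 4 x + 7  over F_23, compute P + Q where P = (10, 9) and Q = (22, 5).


P != Q, so use the chord formula.
s = (y2 - y1) / (x2 - x1) = (19) / (12) mod 23 = 15
x3 = s^2 - x1 - x2 mod 23 = 15^2 - 10 - 22 = 9
y3 = s (x1 - x3) - y1 mod 23 = 15 * (10 - 9) - 9 = 6

P + Q = (9, 6)


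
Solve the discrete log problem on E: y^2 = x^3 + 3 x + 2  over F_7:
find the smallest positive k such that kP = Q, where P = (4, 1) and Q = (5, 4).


Enumerate multiples of P until we hit Q = (5, 4):
  1P = (4, 1)
  2P = (0, 3)
  3P = (5, 3)
  4P = (2, 3)
  5P = (2, 4)
  6P = (5, 4)
Match found at i = 6.

k = 6


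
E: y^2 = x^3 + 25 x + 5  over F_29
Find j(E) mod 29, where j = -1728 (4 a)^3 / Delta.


Delta = -16(4 a^3 + 27 b^2) mod 29 = 24
-1728 * (4 a)^3 = -1728 * (4*25)^3 mod 29 = 3
j = 3 * 24^(-1) mod 29 = 11

j = 11 (mod 29)


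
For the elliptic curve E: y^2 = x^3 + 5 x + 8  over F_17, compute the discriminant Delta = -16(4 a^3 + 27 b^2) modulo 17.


4 a^3 + 27 b^2 = 4*5^3 + 27*8^2 = 500 + 1728 = 2228
Delta = -16 * (2228) = -35648
Delta mod 17 = 1

Delta = 1 (mod 17)


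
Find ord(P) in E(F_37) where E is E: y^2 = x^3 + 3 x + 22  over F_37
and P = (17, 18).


Compute successive multiples of P until we hit O:
  1P = (17, 18)
  2P = (31, 26)
  3P = (15, 36)
  4P = (12, 11)
  5P = (7, 33)
  6P = (6, 21)
  7P = (26, 8)
  8P = (3, 24)
  ... (continuing to 47P)
  47P = O

ord(P) = 47


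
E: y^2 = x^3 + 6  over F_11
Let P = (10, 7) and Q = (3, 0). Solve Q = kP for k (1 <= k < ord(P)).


Enumerate multiples of P until we hit Q = (3, 0):
  1P = (10, 7)
  2P = (3, 0)
Match found at i = 2.

k = 2


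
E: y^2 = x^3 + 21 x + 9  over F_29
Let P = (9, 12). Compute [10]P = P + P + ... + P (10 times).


k = 10 = 1010_2 (binary, LSB first: 0101)
Double-and-add from P = (9, 12):
  bit 0 = 0: acc unchanged = O
  bit 1 = 1: acc = O + (16, 27) = (16, 27)
  bit 2 = 0: acc unchanged = (16, 27)
  bit 3 = 1: acc = (16, 27) + (17, 1) = (5, 6)

10P = (5, 6)


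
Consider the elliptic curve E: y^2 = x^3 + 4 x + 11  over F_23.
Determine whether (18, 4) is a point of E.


Check whether y^2 = x^3 + 4 x + 11 (mod 23) for (x, y) = (18, 4).
LHS: y^2 = 4^2 mod 23 = 16
RHS: x^3 + 4 x + 11 = 18^3 + 4*18 + 11 mod 23 = 4
LHS != RHS

No, not on the curve


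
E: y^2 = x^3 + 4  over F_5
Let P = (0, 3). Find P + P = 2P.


Doubling: s = (3 x1^2 + a) / (2 y1)
s = (3*0^2 + 0) / (2*3) mod 5 = 0
x3 = s^2 - 2 x1 mod 5 = 0^2 - 2*0 = 0
y3 = s (x1 - x3) - y1 mod 5 = 0 * (0 - 0) - 3 = 2

2P = (0, 2)


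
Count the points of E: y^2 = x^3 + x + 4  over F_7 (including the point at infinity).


For each x in F_7, count y with y^2 = x^3 + 1 x + 4 mod 7:
  x = 0: RHS = 4, y in [2, 5]  -> 2 point(s)
  x = 2: RHS = 0, y in [0]  -> 1 point(s)
  x = 4: RHS = 2, y in [3, 4]  -> 2 point(s)
  x = 5: RHS = 1, y in [1, 6]  -> 2 point(s)
  x = 6: RHS = 2, y in [3, 4]  -> 2 point(s)
Affine points: 9. Add the point at infinity: total = 10.

#E(F_7) = 10


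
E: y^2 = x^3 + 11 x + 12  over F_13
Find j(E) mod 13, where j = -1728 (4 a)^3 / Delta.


Delta = -16(4 a^3 + 27 b^2) mod 13 = 2
-1728 * (4 a)^3 = -1728 * (4*11)^3 mod 13 = 8
j = 8 * 2^(-1) mod 13 = 4

j = 4 (mod 13)


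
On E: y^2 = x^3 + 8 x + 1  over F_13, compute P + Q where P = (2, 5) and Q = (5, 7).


P != Q, so use the chord formula.
s = (y2 - y1) / (x2 - x1) = (2) / (3) mod 13 = 5
x3 = s^2 - x1 - x2 mod 13 = 5^2 - 2 - 5 = 5
y3 = s (x1 - x3) - y1 mod 13 = 5 * (2 - 5) - 5 = 6

P + Q = (5, 6)


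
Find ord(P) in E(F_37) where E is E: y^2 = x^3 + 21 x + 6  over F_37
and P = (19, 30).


Compute successive multiples of P until we hit O:
  1P = (19, 30)
  2P = (9, 6)
  3P = (34, 8)
  4P = (22, 4)
  5P = (30, 16)
  6P = (15, 12)
  7P = (14, 11)
  8P = (14, 26)
  ... (continuing to 15P)
  15P = O

ord(P) = 15


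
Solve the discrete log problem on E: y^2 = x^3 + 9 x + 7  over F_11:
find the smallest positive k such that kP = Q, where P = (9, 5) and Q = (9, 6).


Enumerate multiples of P until we hit Q = (9, 6):
  1P = (9, 5)
  2P = (5, 10)
  3P = (2, 0)
  4P = (5, 1)
  5P = (9, 6)
Match found at i = 5.

k = 5


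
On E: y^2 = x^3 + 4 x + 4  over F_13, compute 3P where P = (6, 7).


k = 3 = 11_2 (binary, LSB first: 11)
Double-and-add from P = (6, 7):
  bit 0 = 1: acc = O + (6, 7) = (6, 7)
  bit 1 = 1: acc = (6, 7) + (0, 2) = (3, 2)

3P = (3, 2)


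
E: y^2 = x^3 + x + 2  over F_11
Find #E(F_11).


For each x in F_11, count y with y^2 = x^3 + 1 x + 2 mod 11:
  x = 1: RHS = 4, y in [2, 9]  -> 2 point(s)
  x = 2: RHS = 1, y in [1, 10]  -> 2 point(s)
  x = 4: RHS = 4, y in [2, 9]  -> 2 point(s)
  x = 5: RHS = 0, y in [0]  -> 1 point(s)
  x = 6: RHS = 4, y in [2, 9]  -> 2 point(s)
  x = 7: RHS = 0, y in [0]  -> 1 point(s)
  x = 8: RHS = 5, y in [4, 7]  -> 2 point(s)
  x = 9: RHS = 3, y in [5, 6]  -> 2 point(s)
  x = 10: RHS = 0, y in [0]  -> 1 point(s)
Affine points: 15. Add the point at infinity: total = 16.

#E(F_11) = 16


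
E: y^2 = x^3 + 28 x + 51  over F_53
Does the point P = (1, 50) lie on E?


Check whether y^2 = x^3 + 28 x + 51 (mod 53) for (x, y) = (1, 50).
LHS: y^2 = 50^2 mod 53 = 9
RHS: x^3 + 28 x + 51 = 1^3 + 28*1 + 51 mod 53 = 27
LHS != RHS

No, not on the curve


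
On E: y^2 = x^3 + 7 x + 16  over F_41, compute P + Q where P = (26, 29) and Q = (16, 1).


P != Q, so use the chord formula.
s = (y2 - y1) / (x2 - x1) = (13) / (31) mod 41 = 11
x3 = s^2 - x1 - x2 mod 41 = 11^2 - 26 - 16 = 38
y3 = s (x1 - x3) - y1 mod 41 = 11 * (26 - 38) - 29 = 3

P + Q = (38, 3)


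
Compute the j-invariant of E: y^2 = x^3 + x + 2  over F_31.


Delta = -16(4 a^3 + 27 b^2) mod 31 = 6
-1728 * (4 a)^3 = -1728 * (4*1)^3 mod 31 = 16
j = 16 * 6^(-1) mod 31 = 13

j = 13 (mod 31)


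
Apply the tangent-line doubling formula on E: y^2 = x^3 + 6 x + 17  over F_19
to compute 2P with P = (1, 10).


Doubling: s = (3 x1^2 + a) / (2 y1)
s = (3*1^2 + 6) / (2*10) mod 19 = 9
x3 = s^2 - 2 x1 mod 19 = 9^2 - 2*1 = 3
y3 = s (x1 - x3) - y1 mod 19 = 9 * (1 - 3) - 10 = 10

2P = (3, 10)


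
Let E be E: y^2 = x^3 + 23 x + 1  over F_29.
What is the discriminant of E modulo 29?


4 a^3 + 27 b^2 = 4*23^3 + 27*1^2 = 48668 + 27 = 48695
Delta = -16 * (48695) = -779120
Delta mod 29 = 23

Delta = 23 (mod 29)


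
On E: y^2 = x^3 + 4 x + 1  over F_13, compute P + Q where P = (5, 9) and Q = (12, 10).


P != Q, so use the chord formula.
s = (y2 - y1) / (x2 - x1) = (1) / (7) mod 13 = 2
x3 = s^2 - x1 - x2 mod 13 = 2^2 - 5 - 12 = 0
y3 = s (x1 - x3) - y1 mod 13 = 2 * (5 - 0) - 9 = 1

P + Q = (0, 1)


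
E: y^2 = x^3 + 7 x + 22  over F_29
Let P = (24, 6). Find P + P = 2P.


Doubling: s = (3 x1^2 + a) / (2 y1)
s = (3*24^2 + 7) / (2*6) mod 29 = 2
x3 = s^2 - 2 x1 mod 29 = 2^2 - 2*24 = 14
y3 = s (x1 - x3) - y1 mod 29 = 2 * (24 - 14) - 6 = 14

2P = (14, 14)


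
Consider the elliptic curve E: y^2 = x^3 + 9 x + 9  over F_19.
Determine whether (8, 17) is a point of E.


Check whether y^2 = x^3 + 9 x + 9 (mod 19) for (x, y) = (8, 17).
LHS: y^2 = 17^2 mod 19 = 4
RHS: x^3 + 9 x + 9 = 8^3 + 9*8 + 9 mod 19 = 4
LHS = RHS

Yes, on the curve


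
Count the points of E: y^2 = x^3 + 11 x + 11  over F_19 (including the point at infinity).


For each x in F_19, count y with y^2 = x^3 + 11 x + 11 mod 19:
  x = 0: RHS = 11, y in [7, 12]  -> 2 point(s)
  x = 1: RHS = 4, y in [2, 17]  -> 2 point(s)
  x = 4: RHS = 5, y in [9, 10]  -> 2 point(s)
  x = 5: RHS = 1, y in [1, 18]  -> 2 point(s)
  x = 10: RHS = 0, y in [0]  -> 1 point(s)
  x = 11: RHS = 0, y in [0]  -> 1 point(s)
  x = 12: RHS = 9, y in [3, 16]  -> 2 point(s)
  x = 15: RHS = 17, y in [6, 13]  -> 2 point(s)
  x = 17: RHS = 0, y in [0]  -> 1 point(s)
Affine points: 15. Add the point at infinity: total = 16.

#E(F_19) = 16


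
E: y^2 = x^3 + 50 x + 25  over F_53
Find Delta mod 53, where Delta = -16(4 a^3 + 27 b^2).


4 a^3 + 27 b^2 = 4*50^3 + 27*25^2 = 500000 + 16875 = 516875
Delta = -16 * (516875) = -8270000
Delta mod 53 = 14

Delta = 14 (mod 53)


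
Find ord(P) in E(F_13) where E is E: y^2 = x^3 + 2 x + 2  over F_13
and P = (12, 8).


Compute successive multiples of P until we hit O:
  1P = (12, 8)
  2P = (12, 5)
  3P = O

ord(P) = 3


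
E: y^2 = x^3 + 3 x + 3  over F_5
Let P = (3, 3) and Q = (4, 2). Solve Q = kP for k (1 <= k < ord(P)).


Enumerate multiples of P until we hit Q = (4, 2):
  1P = (3, 3)
  2P = (4, 2)
Match found at i = 2.

k = 2


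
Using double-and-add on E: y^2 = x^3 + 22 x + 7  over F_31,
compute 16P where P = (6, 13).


k = 16 = 10000_2 (binary, LSB first: 00001)
Double-and-add from P = (6, 13):
  bit 0 = 0: acc unchanged = O
  bit 1 = 0: acc unchanged = O
  bit 2 = 0: acc unchanged = O
  bit 3 = 0: acc unchanged = O
  bit 4 = 1: acc = O + (10, 7) = (10, 7)

16P = (10, 7)


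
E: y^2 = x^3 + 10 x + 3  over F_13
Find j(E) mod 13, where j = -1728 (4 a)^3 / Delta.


Delta = -16(4 a^3 + 27 b^2) mod 13 = 11
-1728 * (4 a)^3 = -1728 * (4*10)^3 mod 13 = 1
j = 1 * 11^(-1) mod 13 = 6

j = 6 (mod 13)


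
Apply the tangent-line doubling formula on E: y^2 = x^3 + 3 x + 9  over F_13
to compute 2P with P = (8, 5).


Doubling: s = (3 x1^2 + a) / (2 y1)
s = (3*8^2 + 3) / (2*5) mod 13 = 0
x3 = s^2 - 2 x1 mod 13 = 0^2 - 2*8 = 10
y3 = s (x1 - x3) - y1 mod 13 = 0 * (8 - 10) - 5 = 8

2P = (10, 8)


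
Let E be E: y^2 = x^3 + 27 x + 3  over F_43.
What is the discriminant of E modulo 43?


4 a^3 + 27 b^2 = 4*27^3 + 27*3^2 = 78732 + 243 = 78975
Delta = -16 * (78975) = -1263600
Delta mod 43 = 41

Delta = 41 (mod 43)


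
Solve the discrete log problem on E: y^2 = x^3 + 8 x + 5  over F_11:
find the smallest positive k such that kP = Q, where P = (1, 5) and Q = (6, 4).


Enumerate multiples of P until we hit Q = (6, 4):
  1P = (1, 5)
  2P = (9, 6)
  3P = (6, 4)
Match found at i = 3.

k = 3


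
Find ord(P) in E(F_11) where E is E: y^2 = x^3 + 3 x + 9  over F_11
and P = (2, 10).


Compute successive multiples of P until we hit O:
  1P = (2, 10)
  2P = (0, 8)
  3P = (10, 4)
  4P = (3, 10)
  5P = (6, 1)
  6P = (6, 10)
  7P = (3, 1)
  8P = (10, 7)
  ... (continuing to 11P)
  11P = O

ord(P) = 11


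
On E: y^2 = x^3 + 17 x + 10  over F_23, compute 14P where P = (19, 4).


k = 14 = 1110_2 (binary, LSB first: 0111)
Double-and-add from P = (19, 4):
  bit 0 = 0: acc unchanged = O
  bit 1 = 1: acc = O + (14, 5) = (14, 5)
  bit 2 = 1: acc = (14, 5) + (4, 2) = (9, 8)
  bit 3 = 1: acc = (9, 8) + (16, 10) = (7, 9)

14P = (7, 9)


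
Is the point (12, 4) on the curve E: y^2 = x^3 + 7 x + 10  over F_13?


Check whether y^2 = x^3 + 7 x + 10 (mod 13) for (x, y) = (12, 4).
LHS: y^2 = 4^2 mod 13 = 3
RHS: x^3 + 7 x + 10 = 12^3 + 7*12 + 10 mod 13 = 2
LHS != RHS

No, not on the curve


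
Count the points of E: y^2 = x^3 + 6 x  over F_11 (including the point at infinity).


For each x in F_11, count y with y^2 = x^3 + 6 x + 0 mod 11:
  x = 0: RHS = 0, y in [0]  -> 1 point(s)
  x = 2: RHS = 9, y in [3, 8]  -> 2 point(s)
  x = 3: RHS = 1, y in [1, 10]  -> 2 point(s)
  x = 4: RHS = 0, y in [0]  -> 1 point(s)
  x = 5: RHS = 1, y in [1, 10]  -> 2 point(s)
  x = 7: RHS = 0, y in [0]  -> 1 point(s)
  x = 10: RHS = 4, y in [2, 9]  -> 2 point(s)
Affine points: 11. Add the point at infinity: total = 12.

#E(F_11) = 12


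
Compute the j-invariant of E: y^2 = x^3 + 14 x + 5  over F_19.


Delta = -16(4 a^3 + 27 b^2) mod 19 = 12
-1728 * (4 a)^3 = -1728 * (4*14)^3 mod 19 = 18
j = 18 * 12^(-1) mod 19 = 11

j = 11 (mod 19)


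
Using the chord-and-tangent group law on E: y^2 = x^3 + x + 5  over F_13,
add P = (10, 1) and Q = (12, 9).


P != Q, so use the chord formula.
s = (y2 - y1) / (x2 - x1) = (8) / (2) mod 13 = 4
x3 = s^2 - x1 - x2 mod 13 = 4^2 - 10 - 12 = 7
y3 = s (x1 - x3) - y1 mod 13 = 4 * (10 - 7) - 1 = 11

P + Q = (7, 11)


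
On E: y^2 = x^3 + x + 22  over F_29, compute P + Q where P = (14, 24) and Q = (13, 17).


P != Q, so use the chord formula.
s = (y2 - y1) / (x2 - x1) = (22) / (28) mod 29 = 7
x3 = s^2 - x1 - x2 mod 29 = 7^2 - 14 - 13 = 22
y3 = s (x1 - x3) - y1 mod 29 = 7 * (14 - 22) - 24 = 7

P + Q = (22, 7)


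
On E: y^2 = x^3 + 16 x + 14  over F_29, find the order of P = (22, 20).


Compute successive multiples of P until we hit O:
  1P = (22, 20)
  2P = (15, 2)
  3P = (14, 13)
  4P = (6, 23)
  5P = (5, 4)
  6P = (7, 18)
  7P = (16, 4)
  8P = (11, 19)
  ... (continuing to 23P)
  23P = O

ord(P) = 23


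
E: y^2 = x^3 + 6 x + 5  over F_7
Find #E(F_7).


For each x in F_7, count y with y^2 = x^3 + 6 x + 5 mod 7:
  x = 2: RHS = 4, y in [2, 5]  -> 2 point(s)
  x = 3: RHS = 1, y in [1, 6]  -> 2 point(s)
  x = 4: RHS = 2, y in [3, 4]  -> 2 point(s)
Affine points: 6. Add the point at infinity: total = 7.

#E(F_7) = 7


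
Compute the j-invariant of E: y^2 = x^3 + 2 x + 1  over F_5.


Delta = -16(4 a^3 + 27 b^2) mod 5 = 1
-1728 * (4 a)^3 = -1728 * (4*2)^3 mod 5 = 4
j = 4 * 1^(-1) mod 5 = 4

j = 4 (mod 5)


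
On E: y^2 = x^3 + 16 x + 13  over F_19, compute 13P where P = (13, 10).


k = 13 = 1101_2 (binary, LSB first: 1011)
Double-and-add from P = (13, 10):
  bit 0 = 1: acc = O + (13, 10) = (13, 10)
  bit 1 = 0: acc unchanged = (13, 10)
  bit 2 = 1: acc = (13, 10) + (8, 11) = (14, 13)
  bit 3 = 1: acc = (14, 13) + (1, 12) = (13, 9)

13P = (13, 9)


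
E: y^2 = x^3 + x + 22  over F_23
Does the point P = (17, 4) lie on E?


Check whether y^2 = x^3 + 1 x + 22 (mod 23) for (x, y) = (17, 4).
LHS: y^2 = 4^2 mod 23 = 16
RHS: x^3 + 1 x + 22 = 17^3 + 1*17 + 22 mod 23 = 7
LHS != RHS

No, not on the curve


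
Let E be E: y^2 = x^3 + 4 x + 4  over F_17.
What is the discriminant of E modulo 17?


4 a^3 + 27 b^2 = 4*4^3 + 27*4^2 = 256 + 432 = 688
Delta = -16 * (688) = -11008
Delta mod 17 = 8

Delta = 8 (mod 17)


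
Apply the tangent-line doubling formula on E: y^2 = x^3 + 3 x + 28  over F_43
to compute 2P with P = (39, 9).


Doubling: s = (3 x1^2 + a) / (2 y1)
s = (3*39^2 + 3) / (2*9) mod 43 = 10
x3 = s^2 - 2 x1 mod 43 = 10^2 - 2*39 = 22
y3 = s (x1 - x3) - y1 mod 43 = 10 * (39 - 22) - 9 = 32

2P = (22, 32)


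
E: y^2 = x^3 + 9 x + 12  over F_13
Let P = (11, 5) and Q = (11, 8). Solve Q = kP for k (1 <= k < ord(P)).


Enumerate multiples of P until we hit Q = (11, 8):
  1P = (11, 5)
  2P = (1, 3)
  3P = (0, 5)
  4P = (2, 8)
  5P = (3, 1)
  6P = (9, 9)
  7P = (10, 6)
  8P = (6, 3)
  9P = (5, 0)
  10P = (6, 10)
  11P = (10, 7)
  12P = (9, 4)
  13P = (3, 12)
  14P = (2, 5)
  15P = (0, 8)
  16P = (1, 10)
  17P = (11, 8)
Match found at i = 17.

k = 17


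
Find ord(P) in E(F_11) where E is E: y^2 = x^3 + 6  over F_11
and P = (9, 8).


Compute successive multiples of P until we hit O:
  1P = (9, 8)
  2P = (8, 1)
  3P = (10, 7)
  4P = (4, 9)
  5P = (2, 6)
  6P = (3, 0)
  7P = (2, 5)
  8P = (4, 2)
  ... (continuing to 12P)
  12P = O

ord(P) = 12


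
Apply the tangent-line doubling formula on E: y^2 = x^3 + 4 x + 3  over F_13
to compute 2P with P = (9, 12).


Doubling: s = (3 x1^2 + a) / (2 y1)
s = (3*9^2 + 4) / (2*12) mod 13 = 0
x3 = s^2 - 2 x1 mod 13 = 0^2 - 2*9 = 8
y3 = s (x1 - x3) - y1 mod 13 = 0 * (9 - 8) - 12 = 1

2P = (8, 1)


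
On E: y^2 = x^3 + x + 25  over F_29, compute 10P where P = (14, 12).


k = 10 = 1010_2 (binary, LSB first: 0101)
Double-and-add from P = (14, 12):
  bit 0 = 0: acc unchanged = O
  bit 1 = 1: acc = O + (17, 5) = (17, 5)
  bit 2 = 0: acc unchanged = (17, 5)
  bit 3 = 1: acc = (17, 5) + (26, 13) = (14, 17)

10P = (14, 17)


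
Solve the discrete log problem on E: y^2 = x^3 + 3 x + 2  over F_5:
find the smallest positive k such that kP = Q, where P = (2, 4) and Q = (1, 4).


Enumerate multiples of P until we hit Q = (1, 4):
  1P = (2, 4)
  2P = (1, 1)
  3P = (1, 4)
Match found at i = 3.

k = 3


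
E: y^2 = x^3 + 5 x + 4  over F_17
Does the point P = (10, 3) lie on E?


Check whether y^2 = x^3 + 5 x + 4 (mod 17) for (x, y) = (10, 3).
LHS: y^2 = 3^2 mod 17 = 9
RHS: x^3 + 5 x + 4 = 10^3 + 5*10 + 4 mod 17 = 0
LHS != RHS

No, not on the curve


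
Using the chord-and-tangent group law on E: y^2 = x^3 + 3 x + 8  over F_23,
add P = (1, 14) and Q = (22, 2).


P != Q, so use the chord formula.
s = (y2 - y1) / (x2 - x1) = (11) / (21) mod 23 = 6
x3 = s^2 - x1 - x2 mod 23 = 6^2 - 1 - 22 = 13
y3 = s (x1 - x3) - y1 mod 23 = 6 * (1 - 13) - 14 = 6

P + Q = (13, 6)


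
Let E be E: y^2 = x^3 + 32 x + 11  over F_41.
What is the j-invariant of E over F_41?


Delta = -16(4 a^3 + 27 b^2) mod 41 = 1
-1728 * (4 a)^3 = -1728 * (4*32)^3 mod 41 = 29
j = 29 * 1^(-1) mod 41 = 29

j = 29 (mod 41)


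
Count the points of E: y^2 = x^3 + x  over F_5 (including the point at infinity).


For each x in F_5, count y with y^2 = x^3 + 1 x + 0 mod 5:
  x = 0: RHS = 0, y in [0]  -> 1 point(s)
  x = 2: RHS = 0, y in [0]  -> 1 point(s)
  x = 3: RHS = 0, y in [0]  -> 1 point(s)
Affine points: 3. Add the point at infinity: total = 4.

#E(F_5) = 4


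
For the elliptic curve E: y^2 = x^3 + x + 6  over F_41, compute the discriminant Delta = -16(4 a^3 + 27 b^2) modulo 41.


4 a^3 + 27 b^2 = 4*1^3 + 27*6^2 = 4 + 972 = 976
Delta = -16 * (976) = -15616
Delta mod 41 = 5

Delta = 5 (mod 41)


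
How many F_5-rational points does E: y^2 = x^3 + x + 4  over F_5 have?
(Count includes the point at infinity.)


For each x in F_5, count y with y^2 = x^3 + 1 x + 4 mod 5:
  x = 0: RHS = 4, y in [2, 3]  -> 2 point(s)
  x = 1: RHS = 1, y in [1, 4]  -> 2 point(s)
  x = 2: RHS = 4, y in [2, 3]  -> 2 point(s)
  x = 3: RHS = 4, y in [2, 3]  -> 2 point(s)
Affine points: 8. Add the point at infinity: total = 9.

#E(F_5) = 9


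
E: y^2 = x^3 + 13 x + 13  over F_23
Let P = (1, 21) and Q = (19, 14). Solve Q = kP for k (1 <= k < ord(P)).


Enumerate multiples of P until we hit Q = (19, 14):
  1P = (1, 21)
  2P = (14, 8)
  3P = (9, 10)
  4P = (21, 18)
  5P = (2, 1)
  6P = (6, 10)
  7P = (19, 14)
Match found at i = 7.

k = 7


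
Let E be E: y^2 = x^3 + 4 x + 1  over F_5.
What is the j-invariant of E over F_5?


Delta = -16(4 a^3 + 27 b^2) mod 5 = 2
-1728 * (4 a)^3 = -1728 * (4*4)^3 mod 5 = 2
j = 2 * 2^(-1) mod 5 = 1

j = 1 (mod 5)


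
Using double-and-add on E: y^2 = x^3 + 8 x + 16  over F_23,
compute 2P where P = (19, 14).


k = 2 = 10_2 (binary, LSB first: 01)
Double-and-add from P = (19, 14):
  bit 0 = 0: acc unchanged = O
  bit 1 = 1: acc = O + (12, 0) = (12, 0)

2P = (12, 0)


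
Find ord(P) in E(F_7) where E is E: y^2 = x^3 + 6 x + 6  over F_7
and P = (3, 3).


Compute successive multiples of P until we hit O:
  1P = (3, 3)
  2P = (5, 0)
  3P = (3, 4)
  4P = O

ord(P) = 4


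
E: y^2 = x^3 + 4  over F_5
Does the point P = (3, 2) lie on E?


Check whether y^2 = x^3 + 0 x + 4 (mod 5) for (x, y) = (3, 2).
LHS: y^2 = 2^2 mod 5 = 4
RHS: x^3 + 0 x + 4 = 3^3 + 0*3 + 4 mod 5 = 1
LHS != RHS

No, not on the curve


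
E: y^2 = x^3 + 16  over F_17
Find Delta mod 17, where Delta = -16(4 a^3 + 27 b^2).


4 a^3 + 27 b^2 = 4*0^3 + 27*16^2 = 0 + 6912 = 6912
Delta = -16 * (6912) = -110592
Delta mod 17 = 10

Delta = 10 (mod 17)


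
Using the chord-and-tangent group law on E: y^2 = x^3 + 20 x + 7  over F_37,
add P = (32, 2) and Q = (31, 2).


P != Q, so use the chord formula.
s = (y2 - y1) / (x2 - x1) = (0) / (36) mod 37 = 0
x3 = s^2 - x1 - x2 mod 37 = 0^2 - 32 - 31 = 11
y3 = s (x1 - x3) - y1 mod 37 = 0 * (32 - 11) - 2 = 35

P + Q = (11, 35)


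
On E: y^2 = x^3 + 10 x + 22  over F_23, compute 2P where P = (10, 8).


Doubling: s = (3 x1^2 + a) / (2 y1)
s = (3*10^2 + 10) / (2*8) mod 23 = 5
x3 = s^2 - 2 x1 mod 23 = 5^2 - 2*10 = 5
y3 = s (x1 - x3) - y1 mod 23 = 5 * (10 - 5) - 8 = 17

2P = (5, 17)


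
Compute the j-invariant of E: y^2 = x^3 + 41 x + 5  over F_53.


Delta = -16(4 a^3 + 27 b^2) mod 53 = 46
-1728 * (4 a)^3 = -1728 * (4*41)^3 mod 53 = 28
j = 28 * 46^(-1) mod 53 = 49

j = 49 (mod 53)


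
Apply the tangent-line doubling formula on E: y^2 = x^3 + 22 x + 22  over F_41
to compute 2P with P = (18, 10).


Doubling: s = (3 x1^2 + a) / (2 y1)
s = (3*18^2 + 22) / (2*10) mod 41 = 21
x3 = s^2 - 2 x1 mod 41 = 21^2 - 2*18 = 36
y3 = s (x1 - x3) - y1 mod 41 = 21 * (18 - 36) - 10 = 22

2P = (36, 22)


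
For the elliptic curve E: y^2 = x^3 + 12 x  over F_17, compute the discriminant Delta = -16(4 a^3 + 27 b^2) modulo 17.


4 a^3 + 27 b^2 = 4*12^3 + 27*0^2 = 6912 + 0 = 6912
Delta = -16 * (6912) = -110592
Delta mod 17 = 10

Delta = 10 (mod 17)


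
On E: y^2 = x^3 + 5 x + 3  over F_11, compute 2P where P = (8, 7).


k = 2 = 10_2 (binary, LSB first: 01)
Double-and-add from P = (8, 7):
  bit 0 = 0: acc unchanged = O
  bit 1 = 1: acc = O + (0, 5) = (0, 5)

2P = (0, 5)


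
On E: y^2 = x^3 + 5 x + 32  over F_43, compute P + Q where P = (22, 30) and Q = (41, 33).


P != Q, so use the chord formula.
s = (y2 - y1) / (x2 - x1) = (3) / (19) mod 43 = 16
x3 = s^2 - x1 - x2 mod 43 = 16^2 - 22 - 41 = 21
y3 = s (x1 - x3) - y1 mod 43 = 16 * (22 - 21) - 30 = 29

P + Q = (21, 29)


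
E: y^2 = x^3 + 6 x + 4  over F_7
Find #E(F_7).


For each x in F_7, count y with y^2 = x^3 + 6 x + 4 mod 7:
  x = 0: RHS = 4, y in [2, 5]  -> 2 point(s)
  x = 1: RHS = 4, y in [2, 5]  -> 2 point(s)
  x = 3: RHS = 0, y in [0]  -> 1 point(s)
  x = 4: RHS = 1, y in [1, 6]  -> 2 point(s)
  x = 6: RHS = 4, y in [2, 5]  -> 2 point(s)
Affine points: 9. Add the point at infinity: total = 10.

#E(F_7) = 10


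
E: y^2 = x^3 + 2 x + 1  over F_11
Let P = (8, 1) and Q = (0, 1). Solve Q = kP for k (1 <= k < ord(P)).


Enumerate multiples of P until we hit Q = (0, 1):
  1P = (8, 1)
  2P = (10, 3)
  3P = (5, 2)
  4P = (3, 1)
  5P = (0, 10)
  6P = (1, 9)
  7P = (6, 3)
  8P = (9, 0)
  9P = (6, 8)
  10P = (1, 2)
  11P = (0, 1)
Match found at i = 11.

k = 11


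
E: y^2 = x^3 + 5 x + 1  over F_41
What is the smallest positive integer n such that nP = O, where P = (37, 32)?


Compute successive multiples of P until we hit O:
  1P = (37, 32)
  2P = (13, 34)
  3P = (34, 19)
  4P = (7, 16)
  5P = (33, 33)
  6P = (30, 38)
  7P = (40, 35)
  8P = (6, 40)
  ... (continuing to 18P)
  18P = O

ord(P) = 18


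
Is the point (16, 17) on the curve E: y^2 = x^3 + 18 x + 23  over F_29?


Check whether y^2 = x^3 + 18 x + 23 (mod 29) for (x, y) = (16, 17).
LHS: y^2 = 17^2 mod 29 = 28
RHS: x^3 + 18 x + 23 = 16^3 + 18*16 + 23 mod 29 = 28
LHS = RHS

Yes, on the curve


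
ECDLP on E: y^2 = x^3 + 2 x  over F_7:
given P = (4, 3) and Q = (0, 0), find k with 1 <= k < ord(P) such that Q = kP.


Enumerate multiples of P until we hit Q = (0, 0):
  1P = (4, 3)
  2P = (0, 0)
Match found at i = 2.

k = 2


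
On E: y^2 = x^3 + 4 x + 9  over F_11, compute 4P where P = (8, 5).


k = 4 = 100_2 (binary, LSB first: 001)
Double-and-add from P = (8, 5):
  bit 0 = 0: acc unchanged = O
  bit 1 = 0: acc unchanged = O
  bit 2 = 1: acc = O + (3, 2) = (3, 2)

4P = (3, 2)


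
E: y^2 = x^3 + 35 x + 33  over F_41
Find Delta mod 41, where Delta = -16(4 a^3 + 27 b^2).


4 a^3 + 27 b^2 = 4*35^3 + 27*33^2 = 171500 + 29403 = 200903
Delta = -16 * (200903) = -3214448
Delta mod 41 = 34

Delta = 34 (mod 41)


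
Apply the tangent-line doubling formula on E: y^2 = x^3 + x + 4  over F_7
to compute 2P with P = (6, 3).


Doubling: s = (3 x1^2 + a) / (2 y1)
s = (3*6^2 + 1) / (2*3) mod 7 = 3
x3 = s^2 - 2 x1 mod 7 = 3^2 - 2*6 = 4
y3 = s (x1 - x3) - y1 mod 7 = 3 * (6 - 4) - 3 = 3

2P = (4, 3)


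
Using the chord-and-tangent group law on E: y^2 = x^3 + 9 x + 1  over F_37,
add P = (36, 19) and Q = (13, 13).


P != Q, so use the chord formula.
s = (y2 - y1) / (x2 - x1) = (31) / (14) mod 37 = 26
x3 = s^2 - x1 - x2 mod 37 = 26^2 - 36 - 13 = 35
y3 = s (x1 - x3) - y1 mod 37 = 26 * (36 - 35) - 19 = 7

P + Q = (35, 7)


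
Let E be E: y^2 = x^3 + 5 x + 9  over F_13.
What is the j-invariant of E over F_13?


Delta = -16(4 a^3 + 27 b^2) mod 13 = 12
-1728 * (4 a)^3 = -1728 * (4*5)^3 mod 13 = 5
j = 5 * 12^(-1) mod 13 = 8

j = 8 (mod 13)


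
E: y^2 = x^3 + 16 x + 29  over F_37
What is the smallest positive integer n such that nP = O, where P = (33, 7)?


Compute successive multiples of P until we hit O:
  1P = (33, 7)
  2P = (7, 22)
  3P = (1, 3)
  4P = (14, 0)
  5P = (1, 34)
  6P = (7, 15)
  7P = (33, 30)
  8P = O

ord(P) = 8


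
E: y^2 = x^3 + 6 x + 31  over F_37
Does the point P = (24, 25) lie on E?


Check whether y^2 = x^3 + 6 x + 31 (mod 37) for (x, y) = (24, 25).
LHS: y^2 = 25^2 mod 37 = 33
RHS: x^3 + 6 x + 31 = 24^3 + 6*24 + 31 mod 37 = 13
LHS != RHS

No, not on the curve


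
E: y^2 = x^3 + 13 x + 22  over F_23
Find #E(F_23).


For each x in F_23, count y with y^2 = x^3 + 13 x + 22 mod 23:
  x = 1: RHS = 13, y in [6, 17]  -> 2 point(s)
  x = 4: RHS = 0, y in [0]  -> 1 point(s)
  x = 10: RHS = 2, y in [5, 18]  -> 2 point(s)
  x = 11: RHS = 1, y in [1, 22]  -> 2 point(s)
  x = 14: RHS = 4, y in [2, 21]  -> 2 point(s)
  x = 15: RHS = 4, y in [2, 21]  -> 2 point(s)
  x = 16: RHS = 2, y in [5, 18]  -> 2 point(s)
  x = 17: RHS = 4, y in [2, 21]  -> 2 point(s)
  x = 18: RHS = 16, y in [4, 19]  -> 2 point(s)
  x = 20: RHS = 2, y in [5, 18]  -> 2 point(s)
  x = 22: RHS = 8, y in [10, 13]  -> 2 point(s)
Affine points: 21. Add the point at infinity: total = 22.

#E(F_23) = 22


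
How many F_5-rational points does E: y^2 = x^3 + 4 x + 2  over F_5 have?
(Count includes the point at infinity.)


For each x in F_5, count y with y^2 = x^3 + 4 x + 2 mod 5:
  x = 3: RHS = 1, y in [1, 4]  -> 2 point(s)
Affine points: 2. Add the point at infinity: total = 3.

#E(F_5) = 3


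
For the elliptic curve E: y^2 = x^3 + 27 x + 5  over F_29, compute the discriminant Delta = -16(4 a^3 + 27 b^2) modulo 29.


4 a^3 + 27 b^2 = 4*27^3 + 27*5^2 = 78732 + 675 = 79407
Delta = -16 * (79407) = -1270512
Delta mod 29 = 7

Delta = 7 (mod 29)


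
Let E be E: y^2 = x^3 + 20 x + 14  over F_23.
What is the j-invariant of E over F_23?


Delta = -16(4 a^3 + 27 b^2) mod 23 = 17
-1728 * (4 a)^3 = -1728 * (4*20)^3 mod 23 = 9
j = 9 * 17^(-1) mod 23 = 10

j = 10 (mod 23)


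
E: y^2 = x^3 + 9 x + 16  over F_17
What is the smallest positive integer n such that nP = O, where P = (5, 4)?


Compute successive multiples of P until we hit O:
  1P = (5, 4)
  2P = (11, 1)
  3P = (14, 9)
  4P = (13, 1)
  5P = (1, 3)
  6P = (10, 16)
  7P = (3, 11)
  8P = (0, 4)
  ... (continuing to 21P)
  21P = O

ord(P) = 21


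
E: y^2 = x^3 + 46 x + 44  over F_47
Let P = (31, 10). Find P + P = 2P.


Doubling: s = (3 x1^2 + a) / (2 y1)
s = (3*31^2 + 46) / (2*10) mod 47 = 36
x3 = s^2 - 2 x1 mod 47 = 36^2 - 2*31 = 12
y3 = s (x1 - x3) - y1 mod 47 = 36 * (31 - 12) - 10 = 16

2P = (12, 16)


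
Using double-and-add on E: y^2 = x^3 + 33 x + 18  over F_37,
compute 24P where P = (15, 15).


k = 24 = 11000_2 (binary, LSB first: 00011)
Double-and-add from P = (15, 15):
  bit 0 = 0: acc unchanged = O
  bit 1 = 0: acc unchanged = O
  bit 2 = 0: acc unchanged = O
  bit 3 = 1: acc = O + (10, 4) = (10, 4)
  bit 4 = 1: acc = (10, 4) + (17, 33) = (3, 25)

24P = (3, 25)


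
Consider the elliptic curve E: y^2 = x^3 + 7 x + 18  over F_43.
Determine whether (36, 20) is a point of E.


Check whether y^2 = x^3 + 7 x + 18 (mod 43) for (x, y) = (36, 20).
LHS: y^2 = 20^2 mod 43 = 13
RHS: x^3 + 7 x + 18 = 36^3 + 7*36 + 18 mod 43 = 13
LHS = RHS

Yes, on the curve


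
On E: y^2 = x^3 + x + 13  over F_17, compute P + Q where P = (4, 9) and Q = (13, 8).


P != Q, so use the chord formula.
s = (y2 - y1) / (x2 - x1) = (16) / (9) mod 17 = 15
x3 = s^2 - x1 - x2 mod 17 = 15^2 - 4 - 13 = 4
y3 = s (x1 - x3) - y1 mod 17 = 15 * (4 - 4) - 9 = 8

P + Q = (4, 8)


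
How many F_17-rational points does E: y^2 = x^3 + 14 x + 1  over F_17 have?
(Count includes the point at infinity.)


For each x in F_17, count y with y^2 = x^3 + 14 x + 1 mod 17:
  x = 0: RHS = 1, y in [1, 16]  -> 2 point(s)
  x = 1: RHS = 16, y in [4, 13]  -> 2 point(s)
  x = 3: RHS = 2, y in [6, 11]  -> 2 point(s)
  x = 4: RHS = 2, y in [6, 11]  -> 2 point(s)
  x = 5: RHS = 9, y in [3, 14]  -> 2 point(s)
  x = 7: RHS = 0, y in [0]  -> 1 point(s)
  x = 8: RHS = 13, y in [8, 9]  -> 2 point(s)
  x = 10: RHS = 2, y in [6, 11]  -> 2 point(s)
  x = 13: RHS = 0, y in [0]  -> 1 point(s)
  x = 14: RHS = 0, y in [0]  -> 1 point(s)
  x = 15: RHS = 16, y in [4, 13]  -> 2 point(s)
Affine points: 19. Add the point at infinity: total = 20.

#E(F_17) = 20


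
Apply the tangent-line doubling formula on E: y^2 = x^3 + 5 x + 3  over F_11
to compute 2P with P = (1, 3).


Doubling: s = (3 x1^2 + a) / (2 y1)
s = (3*1^2 + 5) / (2*3) mod 11 = 5
x3 = s^2 - 2 x1 mod 11 = 5^2 - 2*1 = 1
y3 = s (x1 - x3) - y1 mod 11 = 5 * (1 - 1) - 3 = 8

2P = (1, 8)


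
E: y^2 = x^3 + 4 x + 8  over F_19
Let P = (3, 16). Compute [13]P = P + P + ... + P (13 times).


k = 13 = 1101_2 (binary, LSB first: 1011)
Double-and-add from P = (3, 16):
  bit 0 = 1: acc = O + (3, 16) = (3, 16)
  bit 1 = 0: acc unchanged = (3, 16)
  bit 2 = 1: acc = (3, 16) + (15, 2) = (5, 18)
  bit 3 = 1: acc = (5, 18) + (6, 1) = (12, 6)

13P = (12, 6)


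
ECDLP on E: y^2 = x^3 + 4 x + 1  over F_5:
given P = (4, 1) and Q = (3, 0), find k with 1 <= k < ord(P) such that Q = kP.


Enumerate multiples of P until we hit Q = (3, 0):
  1P = (4, 1)
  2P = (3, 0)
Match found at i = 2.

k = 2


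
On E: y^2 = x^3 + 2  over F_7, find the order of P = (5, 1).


Compute successive multiples of P until we hit O:
  1P = (5, 1)
  2P = (5, 6)
  3P = O

ord(P) = 3


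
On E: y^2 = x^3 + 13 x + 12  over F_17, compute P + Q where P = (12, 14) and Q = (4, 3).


P != Q, so use the chord formula.
s = (y2 - y1) / (x2 - x1) = (6) / (9) mod 17 = 12
x3 = s^2 - x1 - x2 mod 17 = 12^2 - 12 - 4 = 9
y3 = s (x1 - x3) - y1 mod 17 = 12 * (12 - 9) - 14 = 5

P + Q = (9, 5)


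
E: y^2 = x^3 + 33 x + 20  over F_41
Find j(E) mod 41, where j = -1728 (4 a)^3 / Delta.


Delta = -16(4 a^3 + 27 b^2) mod 41 = 24
-1728 * (4 a)^3 = -1728 * (4*33)^3 mod 41 = 13
j = 13 * 24^(-1) mod 41 = 33

j = 33 (mod 41)


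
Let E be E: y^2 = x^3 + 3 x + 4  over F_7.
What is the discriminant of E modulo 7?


4 a^3 + 27 b^2 = 4*3^3 + 27*4^2 = 108 + 432 = 540
Delta = -16 * (540) = -8640
Delta mod 7 = 5

Delta = 5 (mod 7)


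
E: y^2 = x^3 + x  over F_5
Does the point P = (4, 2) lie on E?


Check whether y^2 = x^3 + 1 x + 0 (mod 5) for (x, y) = (4, 2).
LHS: y^2 = 2^2 mod 5 = 4
RHS: x^3 + 1 x + 0 = 4^3 + 1*4 + 0 mod 5 = 3
LHS != RHS

No, not on the curve


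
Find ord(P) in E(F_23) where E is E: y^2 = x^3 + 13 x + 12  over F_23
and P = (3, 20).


Compute successive multiples of P until we hit O:
  1P = (3, 20)
  2P = (18, 11)
  3P = (18, 12)
  4P = (3, 3)
  5P = O

ord(P) = 5


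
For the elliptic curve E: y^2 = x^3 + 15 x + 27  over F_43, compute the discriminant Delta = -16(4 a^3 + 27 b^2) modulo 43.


4 a^3 + 27 b^2 = 4*15^3 + 27*27^2 = 13500 + 19683 = 33183
Delta = -16 * (33183) = -530928
Delta mod 43 = 36

Delta = 36 (mod 43)


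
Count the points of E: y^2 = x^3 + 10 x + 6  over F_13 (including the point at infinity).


For each x in F_13, count y with y^2 = x^3 + 10 x + 6 mod 13:
  x = 1: RHS = 4, y in [2, 11]  -> 2 point(s)
  x = 5: RHS = 12, y in [5, 8]  -> 2 point(s)
  x = 6: RHS = 9, y in [3, 10]  -> 2 point(s)
  x = 7: RHS = 3, y in [4, 9]  -> 2 point(s)
  x = 8: RHS = 0, y in [0]  -> 1 point(s)
  x = 10: RHS = 1, y in [1, 12]  -> 2 point(s)
  x = 11: RHS = 4, y in [2, 11]  -> 2 point(s)
Affine points: 13. Add the point at infinity: total = 14.

#E(F_13) = 14


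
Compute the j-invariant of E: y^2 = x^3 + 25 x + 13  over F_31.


Delta = -16(4 a^3 + 27 b^2) mod 31 = 26
-1728 * (4 a)^3 = -1728 * (4*25)^3 mod 31 = 16
j = 16 * 26^(-1) mod 31 = 3

j = 3 (mod 31)


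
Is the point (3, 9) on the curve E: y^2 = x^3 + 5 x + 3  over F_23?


Check whether y^2 = x^3 + 5 x + 3 (mod 23) for (x, y) = (3, 9).
LHS: y^2 = 9^2 mod 23 = 12
RHS: x^3 + 5 x + 3 = 3^3 + 5*3 + 3 mod 23 = 22
LHS != RHS

No, not on the curve


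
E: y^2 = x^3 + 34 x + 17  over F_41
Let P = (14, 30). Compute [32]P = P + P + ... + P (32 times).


k = 32 = 100000_2 (binary, LSB first: 000001)
Double-and-add from P = (14, 30):
  bit 0 = 0: acc unchanged = O
  bit 1 = 0: acc unchanged = O
  bit 2 = 0: acc unchanged = O
  bit 3 = 0: acc unchanged = O
  bit 4 = 0: acc unchanged = O
  bit 5 = 1: acc = O + (12, 12) = (12, 12)

32P = (12, 12)


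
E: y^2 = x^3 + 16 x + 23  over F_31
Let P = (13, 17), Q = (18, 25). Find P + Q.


P != Q, so use the chord formula.
s = (y2 - y1) / (x2 - x1) = (8) / (5) mod 31 = 14
x3 = s^2 - x1 - x2 mod 31 = 14^2 - 13 - 18 = 10
y3 = s (x1 - x3) - y1 mod 31 = 14 * (13 - 10) - 17 = 25

P + Q = (10, 25)


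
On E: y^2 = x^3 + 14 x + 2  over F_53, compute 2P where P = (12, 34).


Doubling: s = (3 x1^2 + a) / (2 y1)
s = (3*12^2 + 14) / (2*34) mod 53 = 5
x3 = s^2 - 2 x1 mod 53 = 5^2 - 2*12 = 1
y3 = s (x1 - x3) - y1 mod 53 = 5 * (12 - 1) - 34 = 21

2P = (1, 21)


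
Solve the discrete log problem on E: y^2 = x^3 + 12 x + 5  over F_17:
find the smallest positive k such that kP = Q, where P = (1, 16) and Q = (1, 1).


Enumerate multiples of P until we hit Q = (1, 1):
  1P = (1, 16)
  2P = (16, 3)
  3P = (4, 7)
  4P = (4, 10)
  5P = (16, 14)
  6P = (1, 1)
Match found at i = 6.

k = 6


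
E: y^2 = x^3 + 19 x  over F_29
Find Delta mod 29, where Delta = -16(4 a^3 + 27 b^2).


4 a^3 + 27 b^2 = 4*19^3 + 27*0^2 = 27436 + 0 = 27436
Delta = -16 * (27436) = -438976
Delta mod 29 = 26

Delta = 26 (mod 29)


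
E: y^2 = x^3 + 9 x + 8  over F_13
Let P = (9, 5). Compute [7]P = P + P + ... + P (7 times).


k = 7 = 111_2 (binary, LSB first: 111)
Double-and-add from P = (9, 5):
  bit 0 = 1: acc = O + (9, 5) = (9, 5)
  bit 1 = 1: acc = (9, 5) + (5, 10) = (3, 7)
  bit 2 = 1: acc = (3, 7) + (4, 2) = (5, 3)

7P = (5, 3)


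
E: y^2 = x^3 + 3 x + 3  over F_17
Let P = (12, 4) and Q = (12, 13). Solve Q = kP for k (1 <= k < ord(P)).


Enumerate multiples of P until we hit Q = (12, 13):
  1P = (12, 4)
  2P = (2, 0)
  3P = (12, 13)
Match found at i = 3.

k = 3


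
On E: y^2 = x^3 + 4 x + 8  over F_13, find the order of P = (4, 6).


Compute successive multiples of P until we hit O:
  1P = (4, 6)
  2P = (5, 7)
  3P = (5, 6)
  4P = (4, 7)
  5P = O

ord(P) = 5


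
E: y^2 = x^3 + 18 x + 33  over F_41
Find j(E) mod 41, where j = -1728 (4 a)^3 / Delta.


Delta = -16(4 a^3 + 27 b^2) mod 41 = 2
-1728 * (4 a)^3 = -1728 * (4*18)^3 mod 41 = 14
j = 14 * 2^(-1) mod 41 = 7

j = 7 (mod 41)


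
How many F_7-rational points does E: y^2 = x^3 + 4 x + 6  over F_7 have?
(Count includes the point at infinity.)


For each x in F_7, count y with y^2 = x^3 + 4 x + 6 mod 7:
  x = 1: RHS = 4, y in [2, 5]  -> 2 point(s)
  x = 2: RHS = 1, y in [1, 6]  -> 2 point(s)
  x = 4: RHS = 2, y in [3, 4]  -> 2 point(s)
  x = 5: RHS = 4, y in [2, 5]  -> 2 point(s)
  x = 6: RHS = 1, y in [1, 6]  -> 2 point(s)
Affine points: 10. Add the point at infinity: total = 11.

#E(F_7) = 11


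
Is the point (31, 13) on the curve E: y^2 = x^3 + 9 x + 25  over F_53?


Check whether y^2 = x^3 + 9 x + 25 (mod 53) for (x, y) = (31, 13).
LHS: y^2 = 13^2 mod 53 = 10
RHS: x^3 + 9 x + 25 = 31^3 + 9*31 + 25 mod 53 = 44
LHS != RHS

No, not on the curve


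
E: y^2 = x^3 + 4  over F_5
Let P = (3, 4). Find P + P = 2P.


Doubling: s = (3 x1^2 + a) / (2 y1)
s = (3*3^2 + 0) / (2*4) mod 5 = 4
x3 = s^2 - 2 x1 mod 5 = 4^2 - 2*3 = 0
y3 = s (x1 - x3) - y1 mod 5 = 4 * (3 - 0) - 4 = 3

2P = (0, 3)


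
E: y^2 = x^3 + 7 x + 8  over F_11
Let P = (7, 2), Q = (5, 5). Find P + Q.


P != Q, so use the chord formula.
s = (y2 - y1) / (x2 - x1) = (3) / (9) mod 11 = 4
x3 = s^2 - x1 - x2 mod 11 = 4^2 - 7 - 5 = 4
y3 = s (x1 - x3) - y1 mod 11 = 4 * (7 - 4) - 2 = 10

P + Q = (4, 10)


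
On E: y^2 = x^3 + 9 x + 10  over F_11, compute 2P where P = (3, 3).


k = 2 = 10_2 (binary, LSB first: 01)
Double-and-add from P = (3, 3):
  bit 0 = 0: acc unchanged = O
  bit 1 = 1: acc = O + (8, 0) = (8, 0)

2P = (8, 0)


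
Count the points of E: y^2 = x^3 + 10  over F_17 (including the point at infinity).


For each x in F_17, count y with y^2 = x^3 + 0 x + 10 mod 17:
  x = 2: RHS = 1, y in [1, 16]  -> 2 point(s)
  x = 5: RHS = 16, y in [4, 13]  -> 2 point(s)
  x = 7: RHS = 13, y in [8, 9]  -> 2 point(s)
  x = 9: RHS = 8, y in [5, 12]  -> 2 point(s)
  x = 11: RHS = 15, y in [7, 10]  -> 2 point(s)
  x = 12: RHS = 4, y in [2, 15]  -> 2 point(s)
  x = 14: RHS = 0, y in [0]  -> 1 point(s)
  x = 15: RHS = 2, y in [6, 11]  -> 2 point(s)
  x = 16: RHS = 9, y in [3, 14]  -> 2 point(s)
Affine points: 17. Add the point at infinity: total = 18.

#E(F_17) = 18


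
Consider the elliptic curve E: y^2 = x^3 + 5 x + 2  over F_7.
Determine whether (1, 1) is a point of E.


Check whether y^2 = x^3 + 5 x + 2 (mod 7) for (x, y) = (1, 1).
LHS: y^2 = 1^2 mod 7 = 1
RHS: x^3 + 5 x + 2 = 1^3 + 5*1 + 2 mod 7 = 1
LHS = RHS

Yes, on the curve


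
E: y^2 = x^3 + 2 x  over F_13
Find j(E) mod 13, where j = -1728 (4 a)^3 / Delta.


Delta = -16(4 a^3 + 27 b^2) mod 13 = 8
-1728 * (4 a)^3 = -1728 * (4*2)^3 mod 13 = 5
j = 5 * 8^(-1) mod 13 = 12

j = 12 (mod 13)


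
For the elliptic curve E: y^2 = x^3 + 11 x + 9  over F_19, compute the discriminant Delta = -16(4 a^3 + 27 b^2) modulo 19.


4 a^3 + 27 b^2 = 4*11^3 + 27*9^2 = 5324 + 2187 = 7511
Delta = -16 * (7511) = -120176
Delta mod 19 = 18

Delta = 18 (mod 19)


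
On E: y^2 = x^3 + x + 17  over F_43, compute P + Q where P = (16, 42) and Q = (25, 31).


P != Q, so use the chord formula.
s = (y2 - y1) / (x2 - x1) = (32) / (9) mod 43 = 37
x3 = s^2 - x1 - x2 mod 43 = 37^2 - 16 - 25 = 38
y3 = s (x1 - x3) - y1 mod 43 = 37 * (16 - 38) - 42 = 4

P + Q = (38, 4)


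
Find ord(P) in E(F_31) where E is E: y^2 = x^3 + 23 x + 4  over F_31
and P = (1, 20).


Compute successive multiples of P until we hit O:
  1P = (1, 20)
  2P = (14, 1)
  3P = (13, 19)
  4P = (0, 29)
  5P = (18, 9)
  6P = (21, 13)
  7P = (3, 21)
  8P = (4, 25)
  ... (continuing to 35P)
  35P = O

ord(P) = 35


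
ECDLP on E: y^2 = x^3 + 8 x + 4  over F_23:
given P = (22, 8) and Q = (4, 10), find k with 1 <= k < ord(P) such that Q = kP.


Enumerate multiples of P until we hit Q = (4, 10):
  1P = (22, 8)
  2P = (4, 13)
  3P = (21, 16)
  4P = (21, 7)
  5P = (4, 10)
Match found at i = 5.

k = 5
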